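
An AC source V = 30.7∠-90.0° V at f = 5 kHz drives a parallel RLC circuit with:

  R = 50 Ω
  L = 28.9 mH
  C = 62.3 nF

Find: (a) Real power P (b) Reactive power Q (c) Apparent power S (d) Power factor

Step 1 — Angular frequency: ω = 2π·f = 2π·5000 = 3.142e+04 rad/s.
Step 2 — Component impedances:
  R: Z = R = 50 Ω
  L: Z = jωL = j·3.142e+04·0.0289 = 0 + j907.9 Ω
  C: Z = 1/(jωC) = -j/(ω·C) = 0 - j510.9 Ω
Step 3 — Parallel combination: 1/Z_total = 1/R + 1/L + 1/C; Z_total = 49.91 - j2.136 Ω = 49.95∠-2.5° Ω.
Step 4 — Source phasor: V = 30.7∠-90.0° V = 0 - j30.7 V.
Step 5 — Current: I = V / Z = 0.02627 - j0.614 A = 0.6146∠-87.5° A.
Step 6 — Complex power: S = V·I* = 18.85 - j0.8066 VA.
Step 7 — Real power: P = Re(S) = 18.85 W.
Step 8 — Reactive power: Q = Im(S) = -0.8066 VAR.
Step 9 — Apparent power: |S| = 18.87 VA.
Step 10 — Power factor: PF = P/|S| = 0.9991 (leading).

(a) P = 18.85 W  (b) Q = -0.8066 VAR  (c) S = 18.87 VA  (d) PF = 0.9991 (leading)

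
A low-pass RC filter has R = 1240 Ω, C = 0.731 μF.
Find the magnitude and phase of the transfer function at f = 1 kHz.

Step 1 — Angular frequency: ω = 2π·1000 = 6283 rad/s.
Step 2 — Transfer function: H(jω) = 1/(1 + jωRC).
Step 3 — Denominator: 1 + jωRC = 1 + j·6283·1240·7.31e-07 = 1 + j5.695.
Step 4 — H = 0.02991 - j0.1703.
Step 5 — Magnitude: |H| = 0.1729 (-15.2 dB); phase: φ = -80.0°.

|H| = 0.1729 (-15.2 dB), φ = -80.0°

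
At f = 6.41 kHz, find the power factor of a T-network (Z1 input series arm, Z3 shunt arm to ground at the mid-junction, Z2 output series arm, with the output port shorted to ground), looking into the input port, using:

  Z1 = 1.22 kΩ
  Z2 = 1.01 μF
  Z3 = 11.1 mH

Step 1 — Angular frequency: ω = 2π·f = 2π·6410 = 4.028e+04 rad/s.
Step 2 — Component impedances:
  Z1: Z = R = 1220 Ω
  Z2: Z = 1/(jωC) = -j/(ω·C) = 0 - j24.58 Ω
  Z3: Z = jωL = j·4.028e+04·0.0111 = 0 + j447.1 Ω
Step 3 — With the output port shorted to ground, the output series arm Z2 runs from the junction to ground; the shunt arm Z3 also runs from the junction to ground. They appear in parallel: Z3 || Z2 = 0 - j26.01 Ω.
Step 4 — Series with input arm Z1: Z_in = Z1 + (Z3 || Z2) = 1220 - j26.01 Ω = 1220∠-1.2° Ω.
Step 5 — Power factor: PF = cos(φ) = Re(Z)/|Z| = 1220/1220.3 = 0.9998.
Step 6 — Type: Im(Z) = -26.01 ⇒ leading (phase φ = -1.2°).

PF = 0.9998 (leading, φ = -1.2°)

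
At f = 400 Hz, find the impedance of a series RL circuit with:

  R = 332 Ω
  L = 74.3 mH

Step 1 — Angular frequency: ω = 2π·f = 2π·400 = 2513 rad/s.
Step 2 — Component impedances:
  R: Z = R = 332 Ω
  L: Z = jωL = j·2513·0.0743 = 0 + j186.7 Ω
Step 3 — Series combination: Z_total = R + L = 332 + j186.7 Ω = 380.9∠29.4° Ω.

Z = 332 + j186.7 Ω = 380.9∠29.4° Ω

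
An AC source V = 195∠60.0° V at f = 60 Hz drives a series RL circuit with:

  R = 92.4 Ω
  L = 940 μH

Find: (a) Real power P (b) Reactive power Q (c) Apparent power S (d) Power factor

Step 1 — Angular frequency: ω = 2π·f = 2π·60 = 377 rad/s.
Step 2 — Component impedances:
  R: Z = R = 92.4 Ω
  L: Z = jωL = j·377·0.00094 = 0 + j0.3544 Ω
Step 3 — Series combination: Z_total = R + L = 92.4 + j0.3544 Ω = 92.4∠0.2° Ω.
Step 4 — Source phasor: V = 195∠60.0° V = 97.5 + j168.9 V.
Step 5 — Current: I = V / Z = 1.062 + j1.824 A = 2.11∠59.8° A.
Step 6 — Complex power: S = V·I* = 411.5 + j1.578 VA.
Step 7 — Real power: P = Re(S) = 411.5 W.
Step 8 — Reactive power: Q = Im(S) = 1.578 VAR.
Step 9 — Apparent power: |S| = 411.5 VA.
Step 10 — Power factor: PF = P/|S| = 1 (lagging).

(a) P = 411.5 W  (b) Q = 1.578 VAR  (c) S = 411.5 VA  (d) PF = 1 (lagging)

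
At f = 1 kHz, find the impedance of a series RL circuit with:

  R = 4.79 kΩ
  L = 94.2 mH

Step 1 — Angular frequency: ω = 2π·f = 2π·1000 = 6283 rad/s.
Step 2 — Component impedances:
  R: Z = R = 4790 Ω
  L: Z = jωL = j·6283·0.0942 = 0 + j591.9 Ω
Step 3 — Series combination: Z_total = R + L = 4790 + j591.9 Ω = 4826∠7.0° Ω.

Z = 4790 + j591.9 Ω = 4826∠7.0° Ω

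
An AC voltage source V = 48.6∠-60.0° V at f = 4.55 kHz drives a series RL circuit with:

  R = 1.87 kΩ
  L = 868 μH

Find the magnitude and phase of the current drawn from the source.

Step 1 — Angular frequency: ω = 2π·f = 2π·4550 = 2.859e+04 rad/s.
Step 2 — Component impedances:
  R: Z = R = 1870 Ω
  L: Z = jωL = j·2.859e+04·0.000868 = 0 + j24.81 Ω
Step 3 — Series combination: Z_total = R + L = 1870 + j24.81 Ω = 1870∠0.8° Ω.
Step 4 — Source phasor: V = 48.6∠-60.0° V = 24.3 - j42.09 V.
Step 5 — Ohm's law: I = V / Z_total = (24.3 - j42.09) / (1870 + j24.81) = 0.01269 - j0.02268 A.
Step 6 — Convert to polar: |I| = 0.02599 A, ∠I = -60.8°.

I = 0.02599∠-60.8° A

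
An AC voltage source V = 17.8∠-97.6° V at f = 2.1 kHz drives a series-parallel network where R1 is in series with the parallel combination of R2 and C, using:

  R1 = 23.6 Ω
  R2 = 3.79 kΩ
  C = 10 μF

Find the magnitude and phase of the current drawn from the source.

Step 1 — Angular frequency: ω = 2π·f = 2π·2100 = 1.319e+04 rad/s.
Step 2 — Component impedances:
  R1: Z = R = 23.6 Ω
  R2: Z = R = 3790 Ω
  C: Z = 1/(jωC) = -j/(ω·C) = 0 - j7.579 Ω
Step 3 — Parallel branch: R2 || C = 1/(1/R2 + 1/C) = 0.01516 - j7.579 Ω.
Step 4 — Series with R1: Z_total = R1 + (R2 || C) = 23.62 - j7.579 Ω = 24.8∠-17.8° Ω.
Step 5 — Source phasor: V = 17.8∠-97.6° V = -2.354 - j17.64 V.
Step 6 — Ohm's law: I = V / Z_total = (-2.354 - j17.64) / (23.62 - j7.579) = 0.127 - j0.7064 A.
Step 7 — Convert to polar: |I| = 0.7177 A, ∠I = -79.8°.

I = 0.7177∠-79.8° A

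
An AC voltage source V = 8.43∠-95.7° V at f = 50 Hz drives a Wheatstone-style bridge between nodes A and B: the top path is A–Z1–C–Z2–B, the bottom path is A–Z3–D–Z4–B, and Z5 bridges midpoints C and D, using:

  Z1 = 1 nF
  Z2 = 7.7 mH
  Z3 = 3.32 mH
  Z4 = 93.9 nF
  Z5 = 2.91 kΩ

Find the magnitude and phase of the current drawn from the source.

Step 1 — Angular frequency: ω = 2π·f = 2π·50 = 314.2 rad/s.
Step 2 — Component impedances:
  Z1: Z = 1/(jωC) = -j/(ω·C) = 0 - j3.183e+06 Ω
  Z2: Z = jωL = j·314.2·0.0077 = 0 + j2.419 Ω
  Z3: Z = jωL = j·314.2·0.00332 = 0 + j1.043 Ω
  Z4: Z = 1/(jωC) = -j/(ω·C) = 0 - j3.39e+04 Ω
  Z5: Z = R = 2910 Ω
Step 3 — Bridge requires nodal analysis (the Z5 bridge couples midpoints C and D, so the two paths cannot be reduced to a simple series/parallel combination). Setting node B to ground and injecting 1 A at node A, the 3-node admittance system at A, C, D solves to V_A = Z_AB = 2889 - j247.2 Ω = 2899∠-4.9° Ω.
Step 4 — Source phasor: V = 8.43∠-95.7° V = -0.8373 - j8.388 V.
Step 5 — Ohm's law: I = V / Z_total = (-0.8373 - j8.388) / (2889 - j247.2) = -4.107e-05 - j0.002907 A.
Step 6 — Convert to polar: |I| = 0.002908 A, ∠I = -90.8°.

I = 0.002908∠-90.8° A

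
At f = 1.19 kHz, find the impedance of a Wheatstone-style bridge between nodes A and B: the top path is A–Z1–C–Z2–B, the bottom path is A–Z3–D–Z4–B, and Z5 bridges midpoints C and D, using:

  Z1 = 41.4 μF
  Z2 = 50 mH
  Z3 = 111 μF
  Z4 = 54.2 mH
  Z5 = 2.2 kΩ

Step 1 — Angular frequency: ω = 2π·f = 2π·1190 = 7477 rad/s.
Step 2 — Component impedances:
  Z1: Z = 1/(jωC) = -j/(ω·C) = 0 - j3.231 Ω
  Z2: Z = jωL = j·7477·0.05 = 0 + j373.8 Ω
  Z3: Z = 1/(jωC) = -j/(ω·C) = 0 - j1.205 Ω
  Z4: Z = jωL = j·7477·0.0542 = 0 + j405.3 Ω
  Z5: Z = R = 2200 Ω
Step 3 — Bridge requires nodal analysis (the Z5 bridge couples midpoints C and D, so the two paths cannot be reduced to a simple series/parallel combination). Setting node B to ground and injecting 1 A at node A, the 3-node admittance system at A, C, D solves to V_A = Z_AB = 0.0005585 + j193.3 Ω = 193.3∠90.0° Ω.

Z = 0.0005585 + j193.3 Ω = 193.3∠90.0° Ω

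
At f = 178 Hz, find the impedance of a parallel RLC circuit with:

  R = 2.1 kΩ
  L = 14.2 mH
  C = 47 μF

Step 1 — Angular frequency: ω = 2π·f = 2π·178 = 1118 rad/s.
Step 2 — Component impedances:
  R: Z = R = 2100 Ω
  L: Z = jωL = j·1118·0.0142 = 0 + j15.88 Ω
  C: Z = 1/(jωC) = -j/(ω·C) = 0 - j19.02 Ω
Step 3 — Parallel combination: 1/Z_total = 1/R + 1/L + 1/C; Z_total = 4.392 + j95.94 Ω = 96.04∠87.4° Ω.

Z = 4.392 + j95.94 Ω = 96.04∠87.4° Ω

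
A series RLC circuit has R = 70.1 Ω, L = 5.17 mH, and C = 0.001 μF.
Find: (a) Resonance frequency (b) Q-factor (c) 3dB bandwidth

Step 1 — Resonance condition Im(Z)=0 gives ω₀ = 1/√(LC).
Step 2 — ω₀ = 1/√(0.00517·1e-09) = 4.398e+05 rad/s.
Step 3 — f₀ = ω₀/(2π) = 7e+04 Hz.
Step 4 — Series Q: Q = ω₀L/R = 4.398e+05·0.00517/70.1 = 32.44.
Step 5 — 3dB bandwidth: Δω = ω₀/Q = 1.356e+04 rad/s; BW = Δω/(2π) = 2158 Hz.

(a) f₀ = 7e+04 Hz  (b) Q = 32.44  (c) BW = 2158 Hz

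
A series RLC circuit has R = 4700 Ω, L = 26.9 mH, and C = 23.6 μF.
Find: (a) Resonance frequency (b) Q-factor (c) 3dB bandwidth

Step 1 — Resonance condition Im(Z)=0 gives ω₀ = 1/√(LC).
Step 2 — ω₀ = 1/√(0.0269·2.36e-05) = 1255 rad/s.
Step 3 — f₀ = ω₀/(2π) = 199.8 Hz.
Step 4 — Series Q: Q = ω₀L/R = 1255·0.0269/4700 = 0.007183.
Step 5 — 3dB bandwidth: Δω = ω₀/Q = 1.747e+05 rad/s; BW = Δω/(2π) = 2.781e+04 Hz.

(a) f₀ = 199.8 Hz  (b) Q = 0.007183  (c) BW = 2.781e+04 Hz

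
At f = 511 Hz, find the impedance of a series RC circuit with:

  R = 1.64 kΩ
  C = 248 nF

Step 1 — Angular frequency: ω = 2π·f = 2π·511 = 3211 rad/s.
Step 2 — Component impedances:
  R: Z = R = 1640 Ω
  C: Z = 1/(jωC) = -j/(ω·C) = 0 - j1256 Ω
Step 3 — Series combination: Z_total = R + C = 1640 - j1256 Ω = 2066∠-37.4° Ω.

Z = 1640 - j1256 Ω = 2066∠-37.4° Ω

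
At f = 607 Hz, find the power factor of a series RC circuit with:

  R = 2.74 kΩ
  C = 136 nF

Step 1 — Angular frequency: ω = 2π·f = 2π·607 = 3814 rad/s.
Step 2 — Component impedances:
  R: Z = R = 2740 Ω
  C: Z = 1/(jωC) = -j/(ω·C) = 0 - j1928 Ω
Step 3 — Series combination: Z_total = R + C = 2740 - j1928 Ω = 3350∠-35.1° Ω.
Step 4 — Power factor: PF = cos(φ) = Re(Z)/|Z| = 2740/3350.3 = 0.8178.
Step 5 — Type: Im(Z) = -1928 ⇒ leading (phase φ = -35.1°).

PF = 0.8178 (leading, φ = -35.1°)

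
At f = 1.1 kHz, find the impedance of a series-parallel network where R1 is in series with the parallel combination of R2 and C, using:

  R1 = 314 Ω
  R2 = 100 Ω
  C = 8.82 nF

Step 1 — Angular frequency: ω = 2π·f = 2π·1100 = 6912 rad/s.
Step 2 — Component impedances:
  R1: Z = R = 314 Ω
  R2: Z = R = 100 Ω
  C: Z = 1/(jωC) = -j/(ω·C) = 0 - j1.64e+04 Ω
Step 3 — Parallel branch: R2 || C = 1/(1/R2 + 1/C) = 100 - j0.6096 Ω.
Step 4 — Series with R1: Z_total = R1 + (R2 || C) = 414 - j0.6096 Ω = 414∠-0.1° Ω.

Z = 414 - j0.6096 Ω = 414∠-0.1° Ω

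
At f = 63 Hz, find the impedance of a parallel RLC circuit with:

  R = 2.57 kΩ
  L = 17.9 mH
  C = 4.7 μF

Step 1 — Angular frequency: ω = 2π·f = 2π·63 = 395.8 rad/s.
Step 2 — Component impedances:
  R: Z = R = 2570 Ω
  L: Z = jωL = j·395.8·0.0179 = 0 + j7.086 Ω
  C: Z = 1/(jωC) = -j/(ω·C) = 0 - j537.5 Ω
Step 3 — Parallel combination: 1/Z_total = 1/R + 1/L + 1/C; Z_total = 0.02006 + j7.18 Ω = 7.18∠89.8° Ω.

Z = 0.02006 + j7.18 Ω = 7.18∠89.8° Ω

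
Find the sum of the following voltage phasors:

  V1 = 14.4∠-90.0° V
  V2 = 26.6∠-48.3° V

Step 1 — Convert each phasor to rectangular form:
  V1 = 14.4·(cos(-90.0°) + j·sin(-90.0°)) = 0 - j14.4 V
  V2 = 26.6·(cos(-48.3°) + j·sin(-48.3°)) = 17.7 - j19.86 V
Step 2 — Sum components: V_total = 17.7 - j34.26 V.
Step 3 — Convert to polar: |V_total| = 38.56 V, ∠V_total = -62.7°.

V_total = 38.56∠-62.7° V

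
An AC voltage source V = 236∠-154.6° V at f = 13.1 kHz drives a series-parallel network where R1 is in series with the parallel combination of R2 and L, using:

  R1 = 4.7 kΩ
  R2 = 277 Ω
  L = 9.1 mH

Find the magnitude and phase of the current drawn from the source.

Step 1 — Angular frequency: ω = 2π·f = 2π·1.31e+04 = 8.231e+04 rad/s.
Step 2 — Component impedances:
  R1: Z = R = 4700 Ω
  R2: Z = R = 277 Ω
  L: Z = jωL = j·8.231e+04·0.0091 = 0 + j749 Ω
Step 3 — Parallel branch: R2 || L = 1/(1/R2 + 1/L) = 243.7 + j90.11 Ω.
Step 4 — Series with R1: Z_total = R1 + (R2 || L) = 4944 + j90.11 Ω = 4944∠1.0° Ω.
Step 5 — Source phasor: V = 236∠-154.6° V = -213.2 - j101.2 V.
Step 6 — Ohm's law: I = V / Z_total = (-213.2 - j101.2) / (4944 + j90.11) = -0.04348 - j0.01968 A.
Step 7 — Convert to polar: |I| = 0.04773 A, ∠I = -155.6°.

I = 0.04773∠-155.6° A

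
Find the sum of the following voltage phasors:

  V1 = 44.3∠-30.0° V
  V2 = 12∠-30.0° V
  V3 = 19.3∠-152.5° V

Step 1 — Convert each phasor to rectangular form:
  V1 = 44.3·(cos(-30.0°) + j·sin(-30.0°)) = 38.36 - j22.15 V
  V2 = 12·(cos(-30.0°) + j·sin(-30.0°)) = 10.39 - j6 V
  V3 = 19.3·(cos(-152.5°) + j·sin(-152.5°)) = -17.12 - j8.912 V
Step 2 — Sum components: V_total = 31.64 - j37.06 V.
Step 3 — Convert to polar: |V_total| = 48.73 V, ∠V_total = -49.5°.

V_total = 48.73∠-49.5° V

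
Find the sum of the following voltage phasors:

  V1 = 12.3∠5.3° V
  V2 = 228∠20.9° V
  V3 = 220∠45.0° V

Step 1 — Convert each phasor to rectangular form:
  V1 = 12.3·(cos(5.3°) + j·sin(5.3°)) = 12.25 + j1.136 V
  V2 = 228·(cos(20.9°) + j·sin(20.9°)) = 213 + j81.34 V
  V3 = 220·(cos(45.0°) + j·sin(45.0°)) = 155.6 + j155.6 V
Step 2 — Sum components: V_total = 380.8 + j238 V.
Step 3 — Convert to polar: |V_total| = 449.1 V, ∠V_total = 32.0°.

V_total = 449.1∠32.0° V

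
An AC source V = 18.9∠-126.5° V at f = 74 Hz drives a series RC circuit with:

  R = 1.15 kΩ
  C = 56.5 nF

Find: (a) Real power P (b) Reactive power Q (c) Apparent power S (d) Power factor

Step 1 — Angular frequency: ω = 2π·f = 2π·74 = 465 rad/s.
Step 2 — Component impedances:
  R: Z = R = 1150 Ω
  C: Z = 1/(jωC) = -j/(ω·C) = 0 - j3.807e+04 Ω
Step 3 — Series combination: Z_total = R + C = 1150 - j3.807e+04 Ω = 3.808e+04∠-88.3° Ω.
Step 4 — Source phasor: V = 18.9∠-126.5° V = -11.24 - j15.19 V.
Step 5 — Current: I = V / Z = 0.0003898 - j0.0003071 A = 0.0004963∠-38.2° A.
Step 6 — Complex power: S = V·I* = 0.0002832 - j0.009375 VA.
Step 7 — Real power: P = Re(S) = 0.0002832 W.
Step 8 — Reactive power: Q = Im(S) = -0.009375 VAR.
Step 9 — Apparent power: |S| = 0.00938 VA.
Step 10 — Power factor: PF = P/|S| = 0.0302 (leading).

(a) P = 0.0002832 W  (b) Q = -0.009375 VAR  (c) S = 0.00938 VA  (d) PF = 0.0302 (leading)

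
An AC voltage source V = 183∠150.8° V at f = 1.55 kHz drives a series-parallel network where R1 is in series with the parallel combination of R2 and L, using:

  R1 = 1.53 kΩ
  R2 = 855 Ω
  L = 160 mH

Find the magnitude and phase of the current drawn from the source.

Step 1 — Angular frequency: ω = 2π·f = 2π·1550 = 9739 rad/s.
Step 2 — Component impedances:
  R1: Z = R = 1530 Ω
  R2: Z = R = 855 Ω
  L: Z = jωL = j·9739·0.16 = 0 + j1558 Ω
Step 3 — Parallel branch: R2 || L = 1/(1/R2 + 1/L) = 657.2 + j360.6 Ω.
Step 4 — Series with R1: Z_total = R1 + (R2 || L) = 2187 + j360.6 Ω = 2217∠9.4° Ω.
Step 5 — Source phasor: V = 183∠150.8° V = -159.7 + j89.28 V.
Step 6 — Ohm's law: I = V / Z_total = (-159.7 + j89.28) / (2187 + j360.6) = -0.06455 + j0.05146 A.
Step 7 — Convert to polar: |I| = 0.08256 A, ∠I = 141.4°.

I = 0.08256∠141.4° A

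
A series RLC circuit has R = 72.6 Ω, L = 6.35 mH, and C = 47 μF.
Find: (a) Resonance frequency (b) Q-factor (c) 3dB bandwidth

Step 1 — Resonance: ω₀ = 1/√(LC) = 1/√(0.00635·4.7e-05) = 1830 rad/s.
Step 2 — f₀ = ω₀/(2π) = 291.3 Hz.
Step 3 — Series Q: Q = ω₀L/R = 1830·0.00635/72.6 = 0.1601.
Step 4 — Bandwidth: Δω = ω₀/Q = 1.143e+04 rad/s; BW = Δω/(2π) = 1820 Hz.

(a) f₀ = 291.3 Hz  (b) Q = 0.1601  (c) BW = 1820 Hz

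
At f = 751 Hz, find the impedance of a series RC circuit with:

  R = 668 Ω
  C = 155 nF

Step 1 — Angular frequency: ω = 2π·f = 2π·751 = 4719 rad/s.
Step 2 — Component impedances:
  R: Z = R = 668 Ω
  C: Z = 1/(jωC) = -j/(ω·C) = 0 - j1367 Ω
Step 3 — Series combination: Z_total = R + C = 668 - j1367 Ω = 1522∠-64.0° Ω.

Z = 668 - j1367 Ω = 1522∠-64.0° Ω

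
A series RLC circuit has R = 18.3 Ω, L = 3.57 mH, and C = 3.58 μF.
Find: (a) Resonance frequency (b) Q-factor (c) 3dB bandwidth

Step 1 — Resonance: ω₀ = 1/√(LC) = 1/√(0.00357·3.58e-06) = 8846 rad/s.
Step 2 — f₀ = ω₀/(2π) = 1408 Hz.
Step 3 — Series Q: Q = ω₀L/R = 8846·0.00357/18.3 = 1.726.
Step 4 — Bandwidth: Δω = ω₀/Q = 5126 rad/s; BW = Δω/(2π) = 815.8 Hz.

(a) f₀ = 1408 Hz  (b) Q = 1.726  (c) BW = 815.8 Hz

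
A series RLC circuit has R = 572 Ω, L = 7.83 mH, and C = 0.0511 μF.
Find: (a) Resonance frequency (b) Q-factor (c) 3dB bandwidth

Step 1 — Resonance: ω₀ = 1/√(LC) = 1/√(0.00783·5.11e-08) = 4.999e+04 rad/s.
Step 2 — f₀ = ω₀/(2π) = 7957 Hz.
Step 3 — Series Q: Q = ω₀L/R = 4.999e+04·0.00783/572 = 0.6843.
Step 4 — Bandwidth: Δω = ω₀/Q = 7.305e+04 rad/s; BW = Δω/(2π) = 1.163e+04 Hz.

(a) f₀ = 7957 Hz  (b) Q = 0.6843  (c) BW = 1.163e+04 Hz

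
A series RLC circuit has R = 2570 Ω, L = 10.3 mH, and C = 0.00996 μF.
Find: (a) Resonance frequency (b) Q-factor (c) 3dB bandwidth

Step 1 — Resonance condition Im(Z)=0 gives ω₀ = 1/√(LC).
Step 2 — ω₀ = 1/√(0.0103·9.96e-09) = 9.873e+04 rad/s.
Step 3 — f₀ = ω₀/(2π) = 1.571e+04 Hz.
Step 4 — Series Q: Q = ω₀L/R = 9.873e+04·0.0103/2570 = 0.3957.
Step 5 — 3dB bandwidth: Δω = ω₀/Q = 2.495e+05 rad/s; BW = Δω/(2π) = 3.971e+04 Hz.

(a) f₀ = 1.571e+04 Hz  (b) Q = 0.3957  (c) BW = 3.971e+04 Hz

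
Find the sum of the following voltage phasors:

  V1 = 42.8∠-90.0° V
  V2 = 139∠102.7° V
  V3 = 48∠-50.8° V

Step 1 — Convert each phasor to rectangular form:
  V1 = 42.8·(cos(-90.0°) + j·sin(-90.0°)) = 0 - j42.8 V
  V2 = 139·(cos(102.7°) + j·sin(102.7°)) = -30.56 + j135.6 V
  V3 = 48·(cos(-50.8°) + j·sin(-50.8°)) = 30.34 - j37.2 V
Step 2 — Sum components: V_total = -0.2212 + j55.6 V.
Step 3 — Convert to polar: |V_total| = 55.6 V, ∠V_total = 90.2°.

V_total = 55.6∠90.2° V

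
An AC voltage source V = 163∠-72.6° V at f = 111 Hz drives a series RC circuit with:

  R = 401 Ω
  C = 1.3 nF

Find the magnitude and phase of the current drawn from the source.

Step 1 — Angular frequency: ω = 2π·f = 2π·111 = 697.4 rad/s.
Step 2 — Component impedances:
  R: Z = R = 401 Ω
  C: Z = 1/(jωC) = -j/(ω·C) = 0 - j1.103e+06 Ω
Step 3 — Series combination: Z_total = R + C = 401 - j1.103e+06 Ω = 1.103e+06∠-90.0° Ω.
Step 4 — Source phasor: V = 163∠-72.6° V = 48.74 - j155.5 V.
Step 5 — Ohm's law: I = V / Z_total = (48.74 - j155.5) / (401 - j1.103e+06) = 0.000141 + j4.414e-05 A.
Step 6 — Convert to polar: |I| = 0.0001478 A, ∠I = 17.4°.

I = 0.0001478∠17.4° A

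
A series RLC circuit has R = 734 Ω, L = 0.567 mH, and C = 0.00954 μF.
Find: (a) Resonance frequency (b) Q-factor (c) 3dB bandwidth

Step 1 — Resonance condition Im(Z)=0 gives ω₀ = 1/√(LC).
Step 2 — ω₀ = 1/√(0.000567·9.54e-09) = 4.3e+05 rad/s.
Step 3 — f₀ = ω₀/(2π) = 6.843e+04 Hz.
Step 4 — Series Q: Q = ω₀L/R = 4.3e+05·0.000567/734 = 0.3321.
Step 5 — 3dB bandwidth: Δω = ω₀/Q = 1.295e+06 rad/s; BW = Δω/(2π) = 2.06e+05 Hz.

(a) f₀ = 6.843e+04 Hz  (b) Q = 0.3321  (c) BW = 2.06e+05 Hz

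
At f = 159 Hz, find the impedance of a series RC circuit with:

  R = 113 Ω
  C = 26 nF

Step 1 — Angular frequency: ω = 2π·f = 2π·159 = 999 rad/s.
Step 2 — Component impedances:
  R: Z = R = 113 Ω
  C: Z = 1/(jωC) = -j/(ω·C) = 0 - j3.85e+04 Ω
Step 3 — Series combination: Z_total = R + C = 113 - j3.85e+04 Ω = 3.85e+04∠-89.8° Ω.

Z = 113 - j3.85e+04 Ω = 3.85e+04∠-89.8° Ω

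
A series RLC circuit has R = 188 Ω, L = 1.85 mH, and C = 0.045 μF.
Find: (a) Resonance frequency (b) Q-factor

Step 1 — Resonance condition Im(Z)=0 gives ω₀ = 1/√(LC).
Step 2 — ω₀ = 1/√(0.00185·4.5e-08) = 1.096e+05 rad/s.
Step 3 — f₀ = ω₀/(2π) = 1.744e+04 Hz.
Step 4 — Series Q: Q = ω₀L/R = 1.096e+05·0.00185/188 = 1.079.

(a) f₀ = 1.744e+04 Hz  (b) Q = 1.079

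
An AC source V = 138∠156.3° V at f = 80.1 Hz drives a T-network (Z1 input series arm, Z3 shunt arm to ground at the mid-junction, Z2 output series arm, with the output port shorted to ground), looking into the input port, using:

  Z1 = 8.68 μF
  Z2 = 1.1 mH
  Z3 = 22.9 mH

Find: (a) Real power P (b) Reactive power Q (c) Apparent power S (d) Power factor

Step 1 — Angular frequency: ω = 2π·f = 2π·80.1 = 503.3 rad/s.
Step 2 — Component impedances:
  Z1: Z = 1/(jωC) = -j/(ω·C) = 0 - j228.9 Ω
  Z2: Z = jωL = j·503.3·0.0011 = 0 + j0.5536 Ω
  Z3: Z = jωL = j·503.3·0.0229 = 0 + j11.53 Ω
Step 3 — With the output port shorted to ground, the output series arm Z2 runs from the junction to ground; the shunt arm Z3 also runs from the junction to ground. They appear in parallel: Z3 || Z2 = 0 + j0.5282 Ω.
Step 4 — Series with input arm Z1: Z_in = Z1 + (Z3 || Z2) = 0 - j228.4 Ω = 228.4∠-90.0° Ω.
Step 5 — Source phasor: V = 138∠156.3° V = -126.4 + j55.47 V.
Step 6 — Current: I = V / Z = -0.2429 - j0.5533 A = 0.6042∠-113.7° A.
Step 7 — Complex power: S = V·I* = 0 - j83.39 VA.
Step 8 — Real power: P = Re(S) = 0 W.
Step 9 — Reactive power: Q = Im(S) = -83.39 VAR.
Step 10 — Apparent power: |S| = 83.39 VA.
Step 11 — Power factor: PF = P/|S| = 0 (leading).

(a) P = 0 W  (b) Q = -83.39 VAR  (c) S = 83.39 VA  (d) PF = 0 (leading)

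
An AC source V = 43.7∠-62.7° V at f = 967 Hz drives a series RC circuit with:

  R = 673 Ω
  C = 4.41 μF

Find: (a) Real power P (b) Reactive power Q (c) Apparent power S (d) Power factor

Step 1 — Angular frequency: ω = 2π·f = 2π·967 = 6076 rad/s.
Step 2 — Component impedances:
  R: Z = R = 673 Ω
  C: Z = 1/(jωC) = -j/(ω·C) = 0 - j37.32 Ω
Step 3 — Series combination: Z_total = R + C = 673 - j37.32 Ω = 674∠-3.2° Ω.
Step 4 — Source phasor: V = 43.7∠-62.7° V = 20.04 - j38.83 V.
Step 5 — Current: I = V / Z = 0.03288 - j0.05588 A = 0.06483∠-59.5° A.
Step 6 — Complex power: S = V·I* = 2.829 - j0.1569 VA.
Step 7 — Real power: P = Re(S) = 2.829 W.
Step 8 — Reactive power: Q = Im(S) = -0.1569 VAR.
Step 9 — Apparent power: |S| = 2.833 VA.
Step 10 — Power factor: PF = P/|S| = 0.9985 (leading).

(a) P = 2.829 W  (b) Q = -0.1569 VAR  (c) S = 2.833 VA  (d) PF = 0.9985 (leading)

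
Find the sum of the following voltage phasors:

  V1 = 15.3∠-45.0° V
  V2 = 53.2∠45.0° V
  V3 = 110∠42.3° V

Step 1 — Convert each phasor to rectangular form:
  V1 = 15.3·(cos(-45.0°) + j·sin(-45.0°)) = 10.82 - j10.82 V
  V2 = 53.2·(cos(45.0°) + j·sin(45.0°)) = 37.62 + j37.62 V
  V3 = 110·(cos(42.3°) + j·sin(42.3°)) = 81.36 + j74.03 V
Step 2 — Sum components: V_total = 129.8 + j100.8 V.
Step 3 — Convert to polar: |V_total| = 164.4 V, ∠V_total = 37.8°.

V_total = 164.4∠37.8° V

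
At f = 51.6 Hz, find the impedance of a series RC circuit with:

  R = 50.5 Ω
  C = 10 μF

Step 1 — Angular frequency: ω = 2π·f = 2π·51.6 = 324.2 rad/s.
Step 2 — Component impedances:
  R: Z = R = 50.5 Ω
  C: Z = 1/(jωC) = -j/(ω·C) = 0 - j308.4 Ω
Step 3 — Series combination: Z_total = R + C = 50.5 - j308.4 Ω = 312.5∠-80.7° Ω.

Z = 50.5 - j308.4 Ω = 312.5∠-80.7° Ω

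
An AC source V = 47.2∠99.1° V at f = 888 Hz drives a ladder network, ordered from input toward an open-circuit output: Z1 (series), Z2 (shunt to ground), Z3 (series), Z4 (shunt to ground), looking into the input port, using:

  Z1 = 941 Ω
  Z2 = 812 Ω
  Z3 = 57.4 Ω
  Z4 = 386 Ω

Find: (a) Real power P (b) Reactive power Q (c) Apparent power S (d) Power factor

Step 1 — Angular frequency: ω = 2π·f = 2π·888 = 5579 rad/s.
Step 2 — Component impedances:
  Z1: Z = R = 941 Ω
  Z2: Z = R = 812 Ω
  Z3: Z = R = 57.4 Ω
  Z4: Z = R = 386 Ω
Step 3 — Ladder network (open output): work backward from the far end, alternating series and parallel combinations. Z_in = 1228 Ω = 1228∠0.0° Ω.
Step 4 — Source phasor: V = 47.2∠99.1° V = -7.465 + j46.61 V.
Step 5 — Current: I = V / Z = -0.00608 + j0.03796 A = 0.03844∠99.1° A.
Step 6 — Complex power: S = V·I* = 1.815 VA.
Step 7 — Real power: P = Re(S) = 1.815 W.
Step 8 — Reactive power: Q = Im(S) = 0 VAR.
Step 9 — Apparent power: |S| = 1.815 VA.
Step 10 — Power factor: PF = P/|S| = 1 (unity).

(a) P = 1.815 W  (b) Q = 0 VAR  (c) S = 1.815 VA  (d) PF = 1 (unity)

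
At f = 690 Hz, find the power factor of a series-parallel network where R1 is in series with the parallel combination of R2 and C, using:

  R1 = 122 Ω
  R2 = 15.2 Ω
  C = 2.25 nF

Step 1 — Angular frequency: ω = 2π·f = 2π·690 = 4335 rad/s.
Step 2 — Component impedances:
  R1: Z = R = 122 Ω
  R2: Z = R = 15.2 Ω
  C: Z = 1/(jωC) = -j/(ω·C) = 0 - j1.025e+05 Ω
Step 3 — Parallel branch: R2 || C = 1/(1/R2 + 1/C) = 15.2 - j0.002254 Ω.
Step 4 — Series with R1: Z_total = R1 + (R2 || C) = 137.2 - j0.002254 Ω = 137.2∠-0.0° Ω.
Step 5 — Power factor: PF = cos(φ) = Re(Z)/|Z| = 137.2/137.2 = 1.
Step 6 — Type: Im(Z) = -0.002254 ⇒ leading (phase φ = -0.0°).

PF = 1 (leading, φ = -0.0°)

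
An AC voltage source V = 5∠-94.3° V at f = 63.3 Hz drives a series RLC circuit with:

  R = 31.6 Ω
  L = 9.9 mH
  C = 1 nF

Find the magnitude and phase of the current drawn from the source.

Step 1 — Angular frequency: ω = 2π·f = 2π·63.3 = 397.7 rad/s.
Step 2 — Component impedances:
  R: Z = R = 31.6 Ω
  L: Z = jωL = j·397.7·0.0099 = 0 + j3.937 Ω
  C: Z = 1/(jωC) = -j/(ω·C) = 0 - j2.514e+06 Ω
Step 3 — Series combination: Z_total = R + L + C = 31.6 - j2.514e+06 Ω = 2.514e+06∠-90.0° Ω.
Step 4 — Source phasor: V = 5∠-94.3° V = -0.3749 - j4.986 V.
Step 5 — Ohm's law: I = V / Z_total = (-0.3749 - j4.986) / (31.6 - j2.514e+06) = 1.983e-06 - j1.491e-07 A.
Step 6 — Convert to polar: |I| = 1.989e-06 A, ∠I = -4.3°.

I = 1.989e-06∠-4.3° A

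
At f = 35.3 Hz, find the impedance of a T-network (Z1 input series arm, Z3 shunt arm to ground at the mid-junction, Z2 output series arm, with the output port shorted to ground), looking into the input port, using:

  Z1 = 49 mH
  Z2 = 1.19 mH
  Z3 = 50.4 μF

Step 1 — Angular frequency: ω = 2π·f = 2π·35.3 = 221.8 rad/s.
Step 2 — Component impedances:
  Z1: Z = jωL = j·221.8·0.049 = 0 + j10.87 Ω
  Z2: Z = jωL = j·221.8·0.00119 = 0 + j0.2639 Ω
  Z3: Z = 1/(jωC) = -j/(ω·C) = 0 - j89.46 Ω
Step 3 — With the output port shorted to ground, the output series arm Z2 runs from the junction to ground; the shunt arm Z3 also runs from the junction to ground. They appear in parallel: Z3 || Z2 = 0 + j0.2647 Ω.
Step 4 — Series with input arm Z1: Z_in = Z1 + (Z3 || Z2) = 0 + j11.13 Ω = 11.13∠90.0° Ω.

Z = 0 + j11.13 Ω = 11.13∠90.0° Ω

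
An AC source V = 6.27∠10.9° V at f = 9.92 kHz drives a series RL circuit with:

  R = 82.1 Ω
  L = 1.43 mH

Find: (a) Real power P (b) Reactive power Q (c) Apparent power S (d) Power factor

Step 1 — Angular frequency: ω = 2π·f = 2π·9920 = 6.233e+04 rad/s.
Step 2 — Component impedances:
  R: Z = R = 82.1 Ω
  L: Z = jωL = j·6.233e+04·0.00143 = 0 + j89.13 Ω
Step 3 — Series combination: Z_total = R + L = 82.1 + j89.13 Ω = 121.2∠47.4° Ω.
Step 4 — Source phasor: V = 6.27∠10.9° V = 6.157 + j1.186 V.
Step 5 — Current: I = V / Z = 0.04162 - j0.03074 A = 0.05174∠-36.5° A.
Step 6 — Complex power: S = V·I* = 0.2198 + j0.2386 VA.
Step 7 — Real power: P = Re(S) = 0.2198 W.
Step 8 — Reactive power: Q = Im(S) = 0.2386 VAR.
Step 9 — Apparent power: |S| = 0.3244 VA.
Step 10 — Power factor: PF = P/|S| = 0.6775 (lagging).

(a) P = 0.2198 W  (b) Q = 0.2386 VAR  (c) S = 0.3244 VA  (d) PF = 0.6775 (lagging)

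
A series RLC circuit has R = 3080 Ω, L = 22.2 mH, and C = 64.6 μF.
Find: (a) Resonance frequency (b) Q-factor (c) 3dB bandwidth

Step 1 — Resonance: ω₀ = 1/√(LC) = 1/√(0.0222·6.46e-05) = 835 rad/s.
Step 2 — f₀ = ω₀/(2π) = 132.9 Hz.
Step 3 — Series Q: Q = ω₀L/R = 835·0.0222/3080 = 0.006019.
Step 4 — Bandwidth: Δω = ω₀/Q = 1.387e+05 rad/s; BW = Δω/(2π) = 2.208e+04 Hz.

(a) f₀ = 132.9 Hz  (b) Q = 0.006019  (c) BW = 2.208e+04 Hz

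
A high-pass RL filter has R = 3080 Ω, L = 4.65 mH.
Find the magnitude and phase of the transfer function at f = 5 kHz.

Step 1 — Angular frequency: ω = 2π·5000 = 3.142e+04 rad/s.
Step 2 — Transfer function: H(jω) = jωL/(R + jωL).
Step 3 — Numerator jωL = j·146.1; denominator R + jωL = 3080 + j146.1.
Step 4 — H = 0.002245 + j0.04732.
Step 5 — Magnitude: |H| = 0.04738 (-26.5 dB); phase: φ = 87.3°.

|H| = 0.04738 (-26.5 dB), φ = 87.3°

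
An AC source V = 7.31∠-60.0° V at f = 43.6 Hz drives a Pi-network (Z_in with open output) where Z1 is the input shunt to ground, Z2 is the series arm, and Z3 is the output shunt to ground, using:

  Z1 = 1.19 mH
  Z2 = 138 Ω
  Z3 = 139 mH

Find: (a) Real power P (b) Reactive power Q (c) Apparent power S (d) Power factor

Step 1 — Angular frequency: ω = 2π·f = 2π·43.6 = 273.9 rad/s.
Step 2 — Component impedances:
  Z1: Z = jωL = j·273.9·0.00119 = 0 + j0.326 Ω
  Z2: Z = R = 138 Ω
  Z3: Z = jωL = j·273.9·0.139 = 0 + j38.08 Ω
Step 3 — With open output, the series arm Z2 and the output shunt Z3 appear in series to ground: Z2 + Z3 = 138 + j38.08 Ω.
Step 4 — Parallel with input shunt Z1: Z_in = Z1 || (Z2 + Z3) = 0.0007147 + j0.3258 Ω = 0.3258∠89.9° Ω.
Step 5 — Source phasor: V = 7.31∠-60.0° V = 3.655 - j6.331 V.
Step 6 — Current: I = V / Z = -19.41 - j11.26 A = 22.44∠-149.9° A.
Step 7 — Complex power: S = V·I* = 0.3598 + j164 VA.
Step 8 — Real power: P = Re(S) = 0.3598 W.
Step 9 — Reactive power: Q = Im(S) = 164 VAR.
Step 10 — Apparent power: |S| = 164 VA.
Step 11 — Power factor: PF = P/|S| = 0.002194 (lagging).

(a) P = 0.3598 W  (b) Q = 164 VAR  (c) S = 164 VA  (d) PF = 0.002194 (lagging)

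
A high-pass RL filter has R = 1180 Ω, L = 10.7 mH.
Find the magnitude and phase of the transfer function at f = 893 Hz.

Step 1 — Angular frequency: ω = 2π·893 = 5611 rad/s.
Step 2 — Transfer function: H(jω) = jωL/(R + jωL).
Step 3 — Numerator jωL = j·60.04; denominator R + jωL = 1180 + j60.04.
Step 4 — H = 0.002582 + j0.05075.
Step 5 — Magnitude: |H| = 0.05081 (-25.9 dB); phase: φ = 87.1°.

|H| = 0.05081 (-25.9 dB), φ = 87.1°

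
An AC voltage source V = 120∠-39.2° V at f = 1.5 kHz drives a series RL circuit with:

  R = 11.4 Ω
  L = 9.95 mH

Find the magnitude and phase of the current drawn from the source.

Step 1 — Angular frequency: ω = 2π·f = 2π·1500 = 9425 rad/s.
Step 2 — Component impedances:
  R: Z = R = 11.4 Ω
  L: Z = jωL = j·9425·0.00995 = 0 + j93.78 Ω
Step 3 — Series combination: Z_total = R + L = 11.4 + j93.78 Ω = 94.47∠83.1° Ω.
Step 4 — Source phasor: V = 120∠-39.2° V = 92.99 - j75.84 V.
Step 5 — Ohm's law: I = V / Z_total = (92.99 - j75.84) / (11.4 + j93.78) = -0.6782 - j1.074 A.
Step 6 — Convert to polar: |I| = 1.27 A, ∠I = -122.3°.

I = 1.27∠-122.3° A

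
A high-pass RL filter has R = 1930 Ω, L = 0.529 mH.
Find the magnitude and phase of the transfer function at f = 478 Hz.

Step 1 — Angular frequency: ω = 2π·478 = 3003 rad/s.
Step 2 — Transfer function: H(jω) = jωL/(R + jωL).
Step 3 — Numerator jωL = j·1.589; denominator R + jωL = 1930 + j1.589.
Step 4 — H = 6.777e-07 + j0.0008232.
Step 5 — Magnitude: |H| = 0.0008232 (-61.7 dB); phase: φ = 90.0°.

|H| = 0.0008232 (-61.7 dB), φ = 90.0°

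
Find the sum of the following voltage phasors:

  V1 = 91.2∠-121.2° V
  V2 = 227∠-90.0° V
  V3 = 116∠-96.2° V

Step 1 — Convert each phasor to rectangular form:
  V1 = 91.2·(cos(-121.2°) + j·sin(-121.2°)) = -47.24 - j78.01 V
  V2 = 227·(cos(-90.0°) + j·sin(-90.0°)) = 0 - j227 V
  V3 = 116·(cos(-96.2°) + j·sin(-96.2°)) = -12.53 - j115.3 V
Step 2 — Sum components: V_total = -59.77 - j420.3 V.
Step 3 — Convert to polar: |V_total| = 424.6 V, ∠V_total = -98.1°.

V_total = 424.6∠-98.1° V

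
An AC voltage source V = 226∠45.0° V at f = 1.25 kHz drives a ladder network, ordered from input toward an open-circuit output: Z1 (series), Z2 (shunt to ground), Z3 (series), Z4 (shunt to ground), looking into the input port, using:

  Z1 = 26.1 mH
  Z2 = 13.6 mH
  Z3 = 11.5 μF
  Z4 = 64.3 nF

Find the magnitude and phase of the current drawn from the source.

Step 1 — Angular frequency: ω = 2π·f = 2π·1250 = 7854 rad/s.
Step 2 — Component impedances:
  Z1: Z = jωL = j·7854·0.0261 = 0 + j205 Ω
  Z2: Z = jωL = j·7854·0.0136 = 0 + j106.8 Ω
  Z3: Z = 1/(jωC) = -j/(ω·C) = 0 - j11.07 Ω
  Z4: Z = 1/(jωC) = -j/(ω·C) = 0 - j1980 Ω
Step 3 — Ladder network (open output): work backward from the far end, alternating series and parallel combinations. Z_in = 0 + j317.9 Ω = 317.9∠90.0° Ω.
Step 4 — Source phasor: V = 226∠45.0° V = 159.8 + j159.8 V.
Step 5 — Ohm's law: I = V / Z_total = (159.8 + j159.8) / (0 + j317.9) = 0.5028 - j0.5028 A.
Step 6 — Convert to polar: |I| = 0.711 A, ∠I = -45.0°.

I = 0.711∠-45.0° A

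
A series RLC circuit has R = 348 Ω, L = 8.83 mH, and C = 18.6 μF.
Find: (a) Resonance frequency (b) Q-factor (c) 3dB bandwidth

Step 1 — Resonance condition Im(Z)=0 gives ω₀ = 1/√(LC).
Step 2 — ω₀ = 1/√(0.00883·1.86e-05) = 2468 rad/s.
Step 3 — f₀ = ω₀/(2π) = 392.7 Hz.
Step 4 — Series Q: Q = ω₀L/R = 2468·0.00883/348 = 0.06261.
Step 5 — 3dB bandwidth: Δω = ω₀/Q = 3.941e+04 rad/s; BW = Δω/(2π) = 6272 Hz.

(a) f₀ = 392.7 Hz  (b) Q = 0.06261  (c) BW = 6272 Hz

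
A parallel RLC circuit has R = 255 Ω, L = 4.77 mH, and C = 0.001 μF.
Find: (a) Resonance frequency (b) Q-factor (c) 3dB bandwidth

Step 1 — Resonance: ω₀ = 1/√(LC) = 1/√(0.00477·1e-09) = 4.579e+05 rad/s.
Step 2 — f₀ = ω₀/(2π) = 7.287e+04 Hz.
Step 3 — Parallel Q: Q = R/(ω₀L) = 255/(4.579e+05·0.00477) = 0.1168.
Step 4 — Bandwidth: Δω = ω₀/Q = 3.922e+06 rad/s; BW = Δω/(2π) = 6.241e+05 Hz.

(a) f₀ = 7.287e+04 Hz  (b) Q = 0.1168  (c) BW = 6.241e+05 Hz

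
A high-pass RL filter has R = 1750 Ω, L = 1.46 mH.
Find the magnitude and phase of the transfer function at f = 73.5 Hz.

Step 1 — Angular frequency: ω = 2π·73.5 = 461.8 rad/s.
Step 2 — Transfer function: H(jω) = jωL/(R + jωL).
Step 3 — Numerator jωL = j·0.6742; denominator R + jωL = 1750 + j0.6742.
Step 4 — H = 1.484e-07 + j0.0003853.
Step 5 — Magnitude: |H| = 0.0003853 (-68.3 dB); phase: φ = 90.0°.

|H| = 0.0003853 (-68.3 dB), φ = 90.0°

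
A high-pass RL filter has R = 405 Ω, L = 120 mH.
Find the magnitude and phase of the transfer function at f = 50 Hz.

Step 1 — Angular frequency: ω = 2π·50 = 314.2 rad/s.
Step 2 — Transfer function: H(jω) = jωL/(R + jωL).
Step 3 — Numerator jωL = j·37.7; denominator R + jωL = 405 + j37.7.
Step 4 — H = 0.00859 + j0.09228.
Step 5 — Magnitude: |H| = 0.09268 (-20.7 dB); phase: φ = 84.7°.

|H| = 0.09268 (-20.7 dB), φ = 84.7°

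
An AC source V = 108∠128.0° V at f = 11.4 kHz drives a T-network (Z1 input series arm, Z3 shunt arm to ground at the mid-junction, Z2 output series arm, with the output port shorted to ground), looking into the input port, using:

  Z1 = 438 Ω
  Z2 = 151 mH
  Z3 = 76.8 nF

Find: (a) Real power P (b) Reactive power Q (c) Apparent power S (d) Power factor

Step 1 — Angular frequency: ω = 2π·f = 2π·1.14e+04 = 7.163e+04 rad/s.
Step 2 — Component impedances:
  Z1: Z = R = 438 Ω
  Z2: Z = jωL = j·7.163e+04·0.151 = 0 + j1.082e+04 Ω
  Z3: Z = 1/(jωC) = -j/(ω·C) = 0 - j181.8 Ω
Step 3 — With the output port shorted to ground, the output series arm Z2 runs from the junction to ground; the shunt arm Z3 also runs from the junction to ground. They appear in parallel: Z3 || Z2 = 0 - j184.9 Ω.
Step 4 — Series with input arm Z1: Z_in = Z1 + (Z3 || Z2) = 438 - j184.9 Ω = 475.4∠-22.9° Ω.
Step 5 — Source phasor: V = 108∠128.0° V = -66.49 + j85.11 V.
Step 6 — Current: I = V / Z = -0.1985 + j0.1105 A = 0.2272∠150.9° A.
Step 7 — Complex power: S = V·I* = 22.6 - j9.541 VA.
Step 8 — Real power: P = Re(S) = 22.6 W.
Step 9 — Reactive power: Q = Im(S) = -9.541 VAR.
Step 10 — Apparent power: |S| = 24.53 VA.
Step 11 — Power factor: PF = P/|S| = 0.9213 (leading).

(a) P = 22.6 W  (b) Q = -9.541 VAR  (c) S = 24.53 VA  (d) PF = 0.9213 (leading)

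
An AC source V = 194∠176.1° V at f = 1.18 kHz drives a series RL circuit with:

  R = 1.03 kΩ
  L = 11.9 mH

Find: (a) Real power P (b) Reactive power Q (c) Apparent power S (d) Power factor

Step 1 — Angular frequency: ω = 2π·f = 2π·1180 = 7414 rad/s.
Step 2 — Component impedances:
  R: Z = R = 1030 Ω
  L: Z = jωL = j·7414·0.0119 = 0 + j88.23 Ω
Step 3 — Series combination: Z_total = R + L = 1030 + j88.23 Ω = 1034∠4.9° Ω.
Step 4 — Source phasor: V = 194∠176.1° V = -193.6 + j13.19 V.
Step 5 — Current: I = V / Z = -0.1855 + j0.0287 A = 0.1877∠171.2° A.
Step 6 — Complex power: S = V·I* = 36.27 + j3.107 VA.
Step 7 — Real power: P = Re(S) = 36.27 W.
Step 8 — Reactive power: Q = Im(S) = 3.107 VAR.
Step 9 — Apparent power: |S| = 36.41 VA.
Step 10 — Power factor: PF = P/|S| = 0.9964 (lagging).

(a) P = 36.27 W  (b) Q = 3.107 VAR  (c) S = 36.41 VA  (d) PF = 0.9964 (lagging)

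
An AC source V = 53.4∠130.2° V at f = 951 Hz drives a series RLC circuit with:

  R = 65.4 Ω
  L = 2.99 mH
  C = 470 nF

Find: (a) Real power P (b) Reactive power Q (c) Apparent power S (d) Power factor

Step 1 — Angular frequency: ω = 2π·f = 2π·951 = 5975 rad/s.
Step 2 — Component impedances:
  R: Z = R = 65.4 Ω
  L: Z = jωL = j·5975·0.00299 = 0 + j17.87 Ω
  C: Z = 1/(jωC) = -j/(ω·C) = 0 - j356.1 Ω
Step 3 — Series combination: Z_total = R + L + C = 65.4 - j338.2 Ω = 344.5∠-79.1° Ω.
Step 4 — Source phasor: V = 53.4∠130.2° V = -34.47 + j40.79 V.
Step 5 — Current: I = V / Z = -0.1352 - j0.07576 A = 0.155∠-150.7° A.
Step 6 — Complex power: S = V·I* = 1.572 - j8.127 VA.
Step 7 — Real power: P = Re(S) = 1.572 W.
Step 8 — Reactive power: Q = Im(S) = -8.127 VAR.
Step 9 — Apparent power: |S| = 8.278 VA.
Step 10 — Power factor: PF = P/|S| = 0.1899 (leading).

(a) P = 1.572 W  (b) Q = -8.127 VAR  (c) S = 8.278 VA  (d) PF = 0.1899 (leading)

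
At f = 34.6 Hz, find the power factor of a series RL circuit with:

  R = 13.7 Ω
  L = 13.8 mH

Step 1 — Angular frequency: ω = 2π·f = 2π·34.6 = 217.4 rad/s.
Step 2 — Component impedances:
  R: Z = R = 13.7 Ω
  L: Z = jωL = j·217.4·0.0138 = 0 + j3 Ω
Step 3 — Series combination: Z_total = R + L = 13.7 + j3 Ω = 14.02∠12.4° Ω.
Step 4 — Power factor: PF = cos(φ) = Re(Z)/|Z| = 13.7/14.0246 = 0.9769.
Step 5 — Type: Im(Z) = 3 ⇒ lagging (phase φ = 12.4°).

PF = 0.9769 (lagging, φ = 12.4°)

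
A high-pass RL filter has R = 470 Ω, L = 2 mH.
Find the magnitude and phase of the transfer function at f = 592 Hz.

Step 1 — Angular frequency: ω = 2π·592 = 3720 rad/s.
Step 2 — Transfer function: H(jω) = jωL/(R + jωL).
Step 3 — Numerator jωL = j·7.439; denominator R + jωL = 470 + j7.439.
Step 4 — H = 0.0002505 + j0.01582.
Step 5 — Magnitude: |H| = 0.01583 (-36.0 dB); phase: φ = 89.1°.

|H| = 0.01583 (-36.0 dB), φ = 89.1°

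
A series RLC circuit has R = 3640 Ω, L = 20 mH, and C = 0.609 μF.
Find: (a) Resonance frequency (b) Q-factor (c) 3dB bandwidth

Step 1 — Resonance: ω₀ = 1/√(LC) = 1/√(0.02·6.09e-07) = 9061 rad/s.
Step 2 — f₀ = ω₀/(2π) = 1442 Hz.
Step 3 — Series Q: Q = ω₀L/R = 9061·0.02/3640 = 0.04979.
Step 4 — Bandwidth: Δω = ω₀/Q = 1.82e+05 rad/s; BW = Δω/(2π) = 2.897e+04 Hz.

(a) f₀ = 1442 Hz  (b) Q = 0.04979  (c) BW = 2.897e+04 Hz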